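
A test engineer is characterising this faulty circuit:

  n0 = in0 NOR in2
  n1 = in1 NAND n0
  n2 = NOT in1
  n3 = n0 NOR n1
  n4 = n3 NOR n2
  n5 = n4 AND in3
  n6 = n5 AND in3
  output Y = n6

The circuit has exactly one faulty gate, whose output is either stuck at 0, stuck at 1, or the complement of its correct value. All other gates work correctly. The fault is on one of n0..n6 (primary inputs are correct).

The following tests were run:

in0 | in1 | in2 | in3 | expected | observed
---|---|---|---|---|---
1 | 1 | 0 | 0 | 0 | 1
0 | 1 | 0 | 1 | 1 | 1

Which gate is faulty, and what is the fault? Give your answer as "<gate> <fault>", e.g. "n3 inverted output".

n6 stuck-at-1

Fault-free values for test 1 (in0=1, in1=1, in2=0, in3=0): n0=0, n1=1, n2=0, n3=0, n4=1, n5=0, n6=0, giving Y=0. Observed 1.
Test 1: faults giving observed 1 are {n6 stuck-at-1, n6 inverted output}.
Test 2 (in0=0, in1=1, in2=0, in3=1): fault-free n0=1, n1=0, n2=0, n3=0, n4=1, n5=1, n6=1 → 1; observed 1. Eliminates n6 inverted output.
Only n6 stuck-at-1 is consistent with every test.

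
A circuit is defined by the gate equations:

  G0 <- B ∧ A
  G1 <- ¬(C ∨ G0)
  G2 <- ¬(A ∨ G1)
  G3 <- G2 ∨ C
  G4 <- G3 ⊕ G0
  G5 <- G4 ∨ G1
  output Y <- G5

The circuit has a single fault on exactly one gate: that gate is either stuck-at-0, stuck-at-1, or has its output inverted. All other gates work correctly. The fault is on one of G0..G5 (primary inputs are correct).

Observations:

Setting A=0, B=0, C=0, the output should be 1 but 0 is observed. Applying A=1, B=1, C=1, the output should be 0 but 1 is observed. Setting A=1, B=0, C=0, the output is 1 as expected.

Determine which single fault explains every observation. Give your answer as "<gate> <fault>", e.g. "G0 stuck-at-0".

G0 inverted output

Fault-free values for test 1 (A=0, B=0, C=0): G0=0, G1=1, G2=0, G3=0, G4=0, G5=1, giving Y=1. Observed 0.
Test 1: faults giving observed 0 are {G0 stuck-at-1, G0 inverted output, G5 stuck-at-0, G5 inverted output}.
Test 2 (A=1, B=1, C=1): fault-free G0=1, G1=0, G2=0, G3=1, G4=0, G5=0 → 0; observed 1. Eliminates G0 stuck-at-1, G5 stuck-at-0.
Test 3 (A=1, B=0, C=0): fault-free G0=0, G1=1, G2=0, G3=0, G4=0, G5=1 → 1; observed 1. Eliminates G5 inverted output.
Only G0 inverted output is consistent with every test.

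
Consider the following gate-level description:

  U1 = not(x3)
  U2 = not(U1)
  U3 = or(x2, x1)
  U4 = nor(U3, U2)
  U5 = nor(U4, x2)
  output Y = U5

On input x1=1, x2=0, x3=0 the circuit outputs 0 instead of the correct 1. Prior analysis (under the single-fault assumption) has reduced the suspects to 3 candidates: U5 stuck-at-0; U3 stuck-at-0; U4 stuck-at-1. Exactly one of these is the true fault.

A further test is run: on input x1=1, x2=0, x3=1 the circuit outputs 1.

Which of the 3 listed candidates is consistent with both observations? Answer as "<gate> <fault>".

U3 stuck-at-0

Evaluate each candidate on input x1=1, x2=0, x3=1:
  U5 stuck-at-0: U1=0, U2=1, U3=1, U4=0, U5=0 [stuck-at-0] → 0 — eliminated
  U3 stuck-at-0: U1=0, U2=1, U3=0 [stuck-at-0], U4=0, U5=1 → 1 — matches
  U4 stuck-at-1: U1=0, U2=1, U3=1, U4=1 [stuck-at-1], U5=0 → 0 — eliminated
Only U3 stuck-at-0 reproduces the observed 1.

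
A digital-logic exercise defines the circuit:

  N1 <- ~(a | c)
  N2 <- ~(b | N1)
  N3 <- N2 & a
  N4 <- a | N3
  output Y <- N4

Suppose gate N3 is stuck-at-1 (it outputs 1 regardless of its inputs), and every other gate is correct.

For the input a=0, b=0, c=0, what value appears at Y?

1

Propagate with N3 forced: N1=1, N2=0, N3=1 [stuck-at-1], N4=1.
So Y = 1. (Without the fault it would be 0.)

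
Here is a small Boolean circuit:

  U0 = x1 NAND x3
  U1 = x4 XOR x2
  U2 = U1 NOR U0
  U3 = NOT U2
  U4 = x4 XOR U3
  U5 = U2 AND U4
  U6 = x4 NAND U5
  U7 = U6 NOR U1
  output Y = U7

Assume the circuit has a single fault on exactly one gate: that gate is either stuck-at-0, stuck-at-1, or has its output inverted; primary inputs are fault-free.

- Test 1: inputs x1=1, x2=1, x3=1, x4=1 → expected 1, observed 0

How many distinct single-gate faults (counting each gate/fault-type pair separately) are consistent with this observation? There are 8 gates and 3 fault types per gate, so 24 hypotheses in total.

Fault-free: U0=0, U1=0, U2=1, U3=0, U4=1, U5=1, U6=0, U7=1 → 1. Observed 0.
  U0: stuck-at-1, inverted output ✓; others ✗
  U1: stuck-at-1, inverted output ✓; others ✗
  U2: stuck-at-0, inverted output ✓; others ✗
  U3: stuck-at-1, inverted output ✓; others ✗
  U4: stuck-at-0, inverted output ✓; others ✗
  U5: stuck-at-0, inverted output ✓; others ✗
  U6: stuck-at-1, inverted output ✓; others ✗
  U7: stuck-at-0, inverted output ✓; others ✗
Consistent faults: {U0 stuck-at-1, U0 inverted output, U1 stuck-at-1, U1 inverted output, U2 stuck-at-0, U2 inverted output, U3 stuck-at-1, U3 inverted output, U4 stuck-at-0, U4 inverted output, U5 stuck-at-0, U5 inverted output, U6 stuck-at-1, U6 inverted output, U7 stuck-at-0, U7 inverted output} — 16 in all.

16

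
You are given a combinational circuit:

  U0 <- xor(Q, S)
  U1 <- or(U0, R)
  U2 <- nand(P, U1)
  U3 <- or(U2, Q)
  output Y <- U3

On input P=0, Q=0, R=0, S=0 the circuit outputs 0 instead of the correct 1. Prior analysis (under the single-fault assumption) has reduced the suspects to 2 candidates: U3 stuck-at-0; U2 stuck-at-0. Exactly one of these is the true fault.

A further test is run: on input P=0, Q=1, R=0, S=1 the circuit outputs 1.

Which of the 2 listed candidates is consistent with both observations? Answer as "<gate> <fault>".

Evaluate each candidate on input P=0, Q=1, R=0, S=1:
  U3 stuck-at-0: U0=0, U1=0, U2=1, U3=0 [stuck-at-0] → 0 — eliminated
  U2 stuck-at-0: U0=0, U1=0, U2=0 [stuck-at-0], U3=1 → 1 — matches
Only U2 stuck-at-0 reproduces the observed 1.

U2 stuck-at-0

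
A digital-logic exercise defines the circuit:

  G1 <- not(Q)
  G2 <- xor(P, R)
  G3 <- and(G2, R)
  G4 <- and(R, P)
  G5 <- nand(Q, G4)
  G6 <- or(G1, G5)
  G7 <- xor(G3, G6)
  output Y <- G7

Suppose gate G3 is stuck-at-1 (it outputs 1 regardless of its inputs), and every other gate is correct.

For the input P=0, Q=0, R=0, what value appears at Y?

0

Propagate with G3 forced: G1=1, G2=0, G3=1 [stuck-at-1], G4=0, G5=1, G6=1, G7=0.
So Y = 0. (Without the fault it would be 1.)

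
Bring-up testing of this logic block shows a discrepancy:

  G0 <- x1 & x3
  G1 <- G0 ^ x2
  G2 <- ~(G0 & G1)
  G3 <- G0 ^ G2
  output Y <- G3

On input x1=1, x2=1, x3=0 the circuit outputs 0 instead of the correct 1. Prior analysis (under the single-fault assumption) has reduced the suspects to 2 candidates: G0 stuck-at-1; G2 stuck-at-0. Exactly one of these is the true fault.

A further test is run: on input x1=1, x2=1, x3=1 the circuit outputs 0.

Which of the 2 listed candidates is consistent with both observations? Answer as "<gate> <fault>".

Evaluate each candidate on input x1=1, x2=1, x3=1:
  G0 stuck-at-1: G0=1 [stuck-at-1], G1=0, G2=1, G3=0 → 0 — matches
  G2 stuck-at-0: G0=1, G1=0, G2=0 [stuck-at-0], G3=1 → 1 — eliminated
Only G0 stuck-at-1 reproduces the observed 0.

G0 stuck-at-1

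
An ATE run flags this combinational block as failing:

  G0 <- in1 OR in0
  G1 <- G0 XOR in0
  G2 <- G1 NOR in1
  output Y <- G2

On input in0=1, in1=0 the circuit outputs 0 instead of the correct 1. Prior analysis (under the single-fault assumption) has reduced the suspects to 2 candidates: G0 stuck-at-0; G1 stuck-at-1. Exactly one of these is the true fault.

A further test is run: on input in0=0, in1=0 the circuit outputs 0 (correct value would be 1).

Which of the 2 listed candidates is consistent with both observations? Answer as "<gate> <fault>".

G1 stuck-at-1

Evaluate each candidate on input in0=0, in1=0:
  G0 stuck-at-0: G0=0 [stuck-at-0], G1=0, G2=1 → 1 — eliminated
  G1 stuck-at-1: G0=0, G1=1 [stuck-at-1], G2=0 → 0 — matches
Only G1 stuck-at-1 reproduces the observed 0.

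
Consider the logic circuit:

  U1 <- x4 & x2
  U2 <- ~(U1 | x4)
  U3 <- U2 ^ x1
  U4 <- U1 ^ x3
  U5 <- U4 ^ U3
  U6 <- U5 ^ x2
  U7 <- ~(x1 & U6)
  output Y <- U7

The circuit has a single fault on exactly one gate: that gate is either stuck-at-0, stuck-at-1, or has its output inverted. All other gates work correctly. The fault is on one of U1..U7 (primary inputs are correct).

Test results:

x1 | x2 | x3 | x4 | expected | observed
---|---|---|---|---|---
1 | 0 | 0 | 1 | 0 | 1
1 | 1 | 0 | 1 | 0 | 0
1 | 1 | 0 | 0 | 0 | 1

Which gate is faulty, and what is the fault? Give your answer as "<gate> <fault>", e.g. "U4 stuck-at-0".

Fault-free values for test 1 (x1=1, x2=0, x3=0, x4=1): U1=0, U2=0, U3=1, U4=0, U5=1, U6=1, U7=0, giving Y=0. Observed 1.
Test 1: faults giving observed 1 are {U1 stuck-at-1, U1 inverted output, U2 stuck-at-1, U2 inverted output, U3 stuck-at-0, U3 inverted output, U4 stuck-at-1, U4 inverted output, U5 stuck-at-0, U5 inverted output, U6 stuck-at-0, U6 inverted output, U7 stuck-at-1, U7 inverted output}.
Test 2 (x1=1, x2=1, x3=0, x4=1): fault-free U1=1, U2=0, U3=1, U4=1, U5=0, U6=1, U7=0 → 0; observed 0. Eliminates U1 inverted output, U2 stuck-at-1, U2 inverted output, U3 stuck-at-0, U3 inverted output, U4 inverted output, U5 inverted output, U6 stuck-at-0, U6 inverted output, U7 stuck-at-1, U7 inverted output.
Test 3 (x1=1, x2=1, x3=0, x4=0): fault-free U1=0, U2=1, U3=0, U4=0, U5=0, U6=1, U7=0 → 0; observed 1. Eliminates U1 stuck-at-1, U5 stuck-at-0.
Only U4 stuck-at-1 is consistent with every test.

U4 stuck-at-1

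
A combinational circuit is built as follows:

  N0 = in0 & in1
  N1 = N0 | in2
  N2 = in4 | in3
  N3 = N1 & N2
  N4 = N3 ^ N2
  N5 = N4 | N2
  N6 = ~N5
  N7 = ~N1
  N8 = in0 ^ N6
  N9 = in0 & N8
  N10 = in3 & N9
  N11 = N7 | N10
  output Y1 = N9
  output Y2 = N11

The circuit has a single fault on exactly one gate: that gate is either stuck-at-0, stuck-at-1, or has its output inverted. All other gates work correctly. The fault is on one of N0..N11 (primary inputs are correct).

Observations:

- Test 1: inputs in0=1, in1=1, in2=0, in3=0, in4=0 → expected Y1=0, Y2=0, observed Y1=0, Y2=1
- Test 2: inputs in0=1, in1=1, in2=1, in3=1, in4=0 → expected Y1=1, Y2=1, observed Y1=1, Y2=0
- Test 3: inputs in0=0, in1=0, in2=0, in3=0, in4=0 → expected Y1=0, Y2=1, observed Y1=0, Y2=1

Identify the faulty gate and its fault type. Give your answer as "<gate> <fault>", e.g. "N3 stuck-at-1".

Fault-free values for test 1 (in0=1, in1=1, in2=0, in3=0, in4=0): N0=1, N1=1, N2=0, N3=0, N4=0, N5=0, N6=1, N7=0, N8=0, N9=0, N10=0, N11=0, giving Y1=0, Y2=0. Observed Y1=0, Y2=1.
Test 1: faults giving observed Y1=0, Y2=1 are {N0 stuck-at-0, N0 inverted output, N1 stuck-at-0, N1 inverted output, N7 stuck-at-1, N7 inverted output, N10 stuck-at-1, N10 inverted output, N11 stuck-at-1, N11 inverted output}.
Test 2 (in0=1, in1=1, in2=1, in3=1, in4=0): fault-free N0=1, N1=1, N2=1, N3=1, N4=0, N5=1, N6=0, N7=0, N8=1, N9=1, N10=1, N11=1 → Y1=1, Y2=1; observed Y1=1, Y2=0. Eliminates N0 stuck-at-0, N0 inverted output, N1 stuck-at-0, N1 inverted output, N7 stuck-at-1, N7 inverted output, N10 stuck-at-1, N11 stuck-at-1.
Test 3 (in0=0, in1=0, in2=0, in3=0, in4=0): fault-free N0=0, N1=0, N2=0, N3=0, N4=0, N5=0, N6=1, N7=1, N8=1, N9=0, N10=0, N11=1 → Y1=0, Y2=1; observed Y1=0, Y2=1. Eliminates N11 inverted output.
Only N10 inverted output is consistent with every test.

N10 inverted output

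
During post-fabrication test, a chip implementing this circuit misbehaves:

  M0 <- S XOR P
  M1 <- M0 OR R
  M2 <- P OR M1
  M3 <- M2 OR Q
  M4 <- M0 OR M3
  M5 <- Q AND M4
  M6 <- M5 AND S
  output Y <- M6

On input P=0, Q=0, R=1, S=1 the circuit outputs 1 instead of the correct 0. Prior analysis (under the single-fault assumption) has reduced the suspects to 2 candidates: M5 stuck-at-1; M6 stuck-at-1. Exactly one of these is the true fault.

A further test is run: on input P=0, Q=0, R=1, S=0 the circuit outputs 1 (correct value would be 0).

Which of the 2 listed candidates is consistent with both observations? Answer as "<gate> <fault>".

M6 stuck-at-1

Evaluate each candidate on input P=0, Q=0, R=1, S=0:
  M5 stuck-at-1: M0=0, M1=1, M2=1, M3=1, M4=1, M5=1 [stuck-at-1], M6=0 → 0 — eliminated
  M6 stuck-at-1: M0=0, M1=1, M2=1, M3=1, M4=1, M5=0, M6=1 [stuck-at-1] → 1 — matches
Only M6 stuck-at-1 reproduces the observed 1.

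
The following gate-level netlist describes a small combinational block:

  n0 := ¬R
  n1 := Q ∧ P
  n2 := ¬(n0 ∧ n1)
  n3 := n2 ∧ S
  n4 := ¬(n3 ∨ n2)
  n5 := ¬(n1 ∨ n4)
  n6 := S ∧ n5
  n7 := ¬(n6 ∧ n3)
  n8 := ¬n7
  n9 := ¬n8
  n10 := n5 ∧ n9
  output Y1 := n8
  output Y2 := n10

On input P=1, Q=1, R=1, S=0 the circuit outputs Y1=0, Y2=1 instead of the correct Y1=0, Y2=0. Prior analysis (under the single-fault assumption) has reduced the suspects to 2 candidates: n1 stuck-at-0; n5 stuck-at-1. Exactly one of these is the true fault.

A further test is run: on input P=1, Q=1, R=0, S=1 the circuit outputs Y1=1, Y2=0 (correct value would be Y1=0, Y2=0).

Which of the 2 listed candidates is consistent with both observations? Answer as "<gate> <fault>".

n1 stuck-at-0

Evaluate each candidate on input P=1, Q=1, R=0, S=1:
  n1 stuck-at-0: n0=1, n1=0 [stuck-at-0], n2=1, n3=1, n4=0, n5=1, n6=1, n7=0, n8=1, n9=0, n10=0 → Y1=1, Y2=0 — matches
  n5 stuck-at-1: n0=1, n1=1, n2=0, n3=0, n4=1, n5=1 [stuck-at-1], n6=1, n7=1, n8=0, n9=1, n10=1 → Y1=0, Y2=1 — eliminated
Only n1 stuck-at-0 reproduces the observed Y1=1, Y2=0.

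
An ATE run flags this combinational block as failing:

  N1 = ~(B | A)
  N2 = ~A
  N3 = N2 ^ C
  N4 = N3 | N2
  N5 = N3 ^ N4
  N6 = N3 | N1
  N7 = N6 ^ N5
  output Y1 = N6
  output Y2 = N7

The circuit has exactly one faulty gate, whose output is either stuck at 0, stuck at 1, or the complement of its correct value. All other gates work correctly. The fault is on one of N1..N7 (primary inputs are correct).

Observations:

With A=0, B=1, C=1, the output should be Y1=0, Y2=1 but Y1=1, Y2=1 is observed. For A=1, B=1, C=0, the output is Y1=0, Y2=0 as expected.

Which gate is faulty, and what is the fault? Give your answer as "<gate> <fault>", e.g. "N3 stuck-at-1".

N2 stuck-at-0

Fault-free values for test 1 (A=0, B=1, C=1): N1=0, N2=1, N3=0, N4=1, N5=1, N6=0, N7=1, giving Y1=0, Y2=1. Observed Y1=1, Y2=1.
Test 1: faults giving observed Y1=1, Y2=1 are {N2 stuck-at-0, N2 inverted output, N3 stuck-at-1, N3 inverted output}.
Test 2 (A=1, B=1, C=0): fault-free N1=0, N2=0, N3=0, N4=0, N5=0, N6=0, N7=0 → Y1=0, Y2=0; observed Y1=0, Y2=0. Eliminates N2 inverted output, N3 stuck-at-1, N3 inverted output.
Only N2 stuck-at-0 is consistent with every test.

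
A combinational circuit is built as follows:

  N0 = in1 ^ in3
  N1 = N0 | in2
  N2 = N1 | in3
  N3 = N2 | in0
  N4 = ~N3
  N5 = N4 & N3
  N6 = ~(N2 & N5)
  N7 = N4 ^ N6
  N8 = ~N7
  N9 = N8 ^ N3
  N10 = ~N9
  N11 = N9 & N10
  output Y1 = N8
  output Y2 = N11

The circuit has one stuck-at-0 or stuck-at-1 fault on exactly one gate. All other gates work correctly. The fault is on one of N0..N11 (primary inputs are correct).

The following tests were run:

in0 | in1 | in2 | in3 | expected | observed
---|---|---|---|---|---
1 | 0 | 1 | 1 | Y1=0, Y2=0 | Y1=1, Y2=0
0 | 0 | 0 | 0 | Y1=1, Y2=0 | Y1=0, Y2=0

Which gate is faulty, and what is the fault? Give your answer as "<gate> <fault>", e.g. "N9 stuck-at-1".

Fault-free values for test 1 (in0=1, in1=0, in2=1, in3=1): N0=1, N1=1, N2=1, N3=1, N4=0, N5=0, N6=1, N7=1, N8=0, N9=1, N10=0, N11=0, giving Y1=0, Y2=0. Observed Y1=1, Y2=0.
Test 1: faults giving observed Y1=1, Y2=0 are {N3 stuck-at-0, N5 stuck-at-1, N6 stuck-at-0, N7 stuck-at-0, N8 stuck-at-1}.
Test 2 (in0=0, in1=0, in2=0, in3=0): fault-free N0=0, N1=0, N2=0, N3=0, N4=1, N5=0, N6=1, N7=0, N8=1, N9=1, N10=0, N11=0 → Y1=1, Y2=0; observed Y1=0, Y2=0. Eliminates N3 stuck-at-0, N5 stuck-at-1, N7 stuck-at-0, N8 stuck-at-1.
Only N6 stuck-at-0 is consistent with every test.

N6 stuck-at-0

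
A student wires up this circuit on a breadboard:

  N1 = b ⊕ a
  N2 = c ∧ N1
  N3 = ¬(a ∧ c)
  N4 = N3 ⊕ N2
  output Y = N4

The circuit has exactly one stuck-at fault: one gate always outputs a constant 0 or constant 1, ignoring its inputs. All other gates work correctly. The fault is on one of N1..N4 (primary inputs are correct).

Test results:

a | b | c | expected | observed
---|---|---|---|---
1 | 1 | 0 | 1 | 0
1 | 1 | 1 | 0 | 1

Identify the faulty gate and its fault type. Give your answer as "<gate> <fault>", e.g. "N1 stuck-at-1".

Fault-free values for test 1 (a=1, b=1, c=0): N1=0, N2=0, N3=1, N4=1, giving Y=1. Observed 0.
Test 1: faults giving observed 0 are {N2 stuck-at-1, N3 stuck-at-0, N4 stuck-at-0}.
Test 2 (a=1, b=1, c=1): fault-free N1=0, N2=0, N3=0, N4=0 → 0; observed 1. Eliminates N3 stuck-at-0, N4 stuck-at-0.
Only N2 stuck-at-1 is consistent with every test.

N2 stuck-at-1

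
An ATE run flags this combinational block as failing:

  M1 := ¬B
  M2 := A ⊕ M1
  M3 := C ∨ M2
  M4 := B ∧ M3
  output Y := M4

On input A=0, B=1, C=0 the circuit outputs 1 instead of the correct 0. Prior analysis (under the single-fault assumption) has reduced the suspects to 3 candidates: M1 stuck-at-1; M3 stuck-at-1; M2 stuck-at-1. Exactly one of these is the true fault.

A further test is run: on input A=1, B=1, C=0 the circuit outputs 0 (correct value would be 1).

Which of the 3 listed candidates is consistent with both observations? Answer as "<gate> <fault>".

Evaluate each candidate on input A=1, B=1, C=0:
  M1 stuck-at-1: M1=1 [stuck-at-1], M2=0, M3=0, M4=0 → 0 — matches
  M3 stuck-at-1: M1=0, M2=1, M3=1 [stuck-at-1], M4=1 → 1 — eliminated
  M2 stuck-at-1: M1=0, M2=1 [stuck-at-1], M3=1, M4=1 → 1 — eliminated
Only M1 stuck-at-1 reproduces the observed 0.

M1 stuck-at-1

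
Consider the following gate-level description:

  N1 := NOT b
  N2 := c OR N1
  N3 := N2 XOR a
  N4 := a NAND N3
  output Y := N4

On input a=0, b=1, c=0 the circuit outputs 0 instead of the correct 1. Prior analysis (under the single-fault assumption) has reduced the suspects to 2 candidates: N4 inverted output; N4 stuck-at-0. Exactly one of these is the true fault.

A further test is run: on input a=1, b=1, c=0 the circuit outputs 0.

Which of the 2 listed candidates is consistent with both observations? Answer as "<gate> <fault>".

Evaluate each candidate on input a=1, b=1, c=0:
  N4 inverted output: N1=0, N2=0, N3=1, N4=1 [inverted output] → 1 — eliminated
  N4 stuck-at-0: N1=0, N2=0, N3=1, N4=0 [stuck-at-0] → 0 — matches
Only N4 stuck-at-0 reproduces the observed 0.

N4 stuck-at-0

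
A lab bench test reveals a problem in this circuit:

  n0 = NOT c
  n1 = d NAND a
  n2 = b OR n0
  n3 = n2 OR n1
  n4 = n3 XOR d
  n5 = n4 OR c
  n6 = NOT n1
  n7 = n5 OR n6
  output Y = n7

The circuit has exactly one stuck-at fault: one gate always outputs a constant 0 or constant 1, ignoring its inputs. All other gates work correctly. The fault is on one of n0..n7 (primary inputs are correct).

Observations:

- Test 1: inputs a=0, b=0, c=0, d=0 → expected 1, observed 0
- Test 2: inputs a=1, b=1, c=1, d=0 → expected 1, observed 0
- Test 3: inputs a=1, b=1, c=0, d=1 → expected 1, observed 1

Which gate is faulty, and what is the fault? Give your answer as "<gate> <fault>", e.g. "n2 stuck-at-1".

Fault-free values for test 1 (a=0, b=0, c=0, d=0): n0=1, n1=1, n2=1, n3=1, n4=1, n5=1, n6=0, n7=1, giving Y=1. Observed 0.
Test 1: faults giving observed 0 are {n3 stuck-at-0, n4 stuck-at-0, n5 stuck-at-0, n7 stuck-at-0}.
Test 2 (a=1, b=1, c=1, d=0): fault-free n0=0, n1=1, n2=1, n3=1, n4=1, n5=1, n6=0, n7=1 → 1; observed 0. Eliminates n3 stuck-at-0, n4 stuck-at-0.
Test 3 (a=1, b=1, c=0, d=1): fault-free n0=1, n1=0, n2=1, n3=1, n4=0, n5=0, n6=1, n7=1 → 1; observed 1. Eliminates n7 stuck-at-0.
Only n5 stuck-at-0 is consistent with every test.

n5 stuck-at-0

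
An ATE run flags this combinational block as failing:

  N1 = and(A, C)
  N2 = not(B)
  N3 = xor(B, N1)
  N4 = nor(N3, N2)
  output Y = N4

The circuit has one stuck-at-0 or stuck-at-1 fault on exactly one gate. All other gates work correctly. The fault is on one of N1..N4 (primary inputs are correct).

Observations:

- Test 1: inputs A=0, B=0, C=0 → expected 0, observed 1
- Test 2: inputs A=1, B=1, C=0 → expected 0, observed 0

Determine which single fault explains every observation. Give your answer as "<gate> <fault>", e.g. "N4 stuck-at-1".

Fault-free values for test 1 (A=0, B=0, C=0): N1=0, N2=1, N3=0, N4=0, giving Y=0. Observed 1.
Test 1: faults giving observed 1 are {N2 stuck-at-0, N4 stuck-at-1}.
Test 2 (A=1, B=1, C=0): fault-free N1=0, N2=0, N3=1, N4=0 → 0; observed 0. Eliminates N4 stuck-at-1.
Only N2 stuck-at-0 is consistent with every test.

N2 stuck-at-0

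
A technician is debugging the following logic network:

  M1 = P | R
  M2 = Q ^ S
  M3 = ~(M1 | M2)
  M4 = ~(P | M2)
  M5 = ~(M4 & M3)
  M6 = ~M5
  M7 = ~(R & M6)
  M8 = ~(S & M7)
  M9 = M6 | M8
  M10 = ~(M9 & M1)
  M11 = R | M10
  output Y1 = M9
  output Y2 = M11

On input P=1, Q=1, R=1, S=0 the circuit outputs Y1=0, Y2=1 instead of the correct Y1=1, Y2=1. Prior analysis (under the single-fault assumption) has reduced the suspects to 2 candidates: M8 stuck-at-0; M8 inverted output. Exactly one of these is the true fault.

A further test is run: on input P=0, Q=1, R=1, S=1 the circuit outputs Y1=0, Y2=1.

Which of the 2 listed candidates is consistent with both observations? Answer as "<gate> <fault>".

M8 stuck-at-0

Evaluate each candidate on input P=0, Q=1, R=1, S=1:
  M8 stuck-at-0: M1=1, M2=0, M3=0, M4=1, M5=1, M6=0, M7=1, M8=0 [stuck-at-0], M9=0, M10=1, M11=1 → Y1=0, Y2=1 — matches
  M8 inverted output: M1=1, M2=0, M3=0, M4=1, M5=1, M6=0, M7=1, M8=1 [inverted output], M9=1, M10=0, M11=1 → Y1=1, Y2=1 — eliminated
Only M8 stuck-at-0 reproduces the observed Y1=0, Y2=1.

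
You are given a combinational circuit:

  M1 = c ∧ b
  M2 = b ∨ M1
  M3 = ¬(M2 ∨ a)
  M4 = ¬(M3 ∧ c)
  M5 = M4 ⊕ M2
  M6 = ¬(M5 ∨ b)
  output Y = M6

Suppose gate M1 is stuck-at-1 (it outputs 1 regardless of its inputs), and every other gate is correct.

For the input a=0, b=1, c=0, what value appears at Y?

Propagate with M1 forced: M1=1 [stuck-at-1], M2=1, M3=0, M4=1, M5=0, M6=0.
So Y = 0. (Same as the fault-free value — the fault is masked on this input.)

0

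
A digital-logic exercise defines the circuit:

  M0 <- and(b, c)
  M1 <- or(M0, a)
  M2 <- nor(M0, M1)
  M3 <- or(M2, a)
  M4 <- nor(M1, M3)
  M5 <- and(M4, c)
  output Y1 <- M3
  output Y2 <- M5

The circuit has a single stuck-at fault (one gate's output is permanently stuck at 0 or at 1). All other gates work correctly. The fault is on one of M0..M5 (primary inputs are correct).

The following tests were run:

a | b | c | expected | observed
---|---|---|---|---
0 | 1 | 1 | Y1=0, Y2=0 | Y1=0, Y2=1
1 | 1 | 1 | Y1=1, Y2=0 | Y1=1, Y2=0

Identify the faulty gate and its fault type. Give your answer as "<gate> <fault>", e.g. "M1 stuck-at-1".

M1 stuck-at-0

Fault-free values for test 1 (a=0, b=1, c=1): M0=1, M1=1, M2=0, M3=0, M4=0, M5=0, giving Y1=0, Y2=0. Observed Y1=0, Y2=1.
Test 1: faults giving observed Y1=0, Y2=1 are {M1 stuck-at-0, M4 stuck-at-1, M5 stuck-at-1}.
Test 2 (a=1, b=1, c=1): fault-free M0=1, M1=1, M2=0, M3=1, M4=0, M5=0 → Y1=1, Y2=0; observed Y1=1, Y2=0. Eliminates M4 stuck-at-1, M5 stuck-at-1.
Only M1 stuck-at-0 is consistent with every test.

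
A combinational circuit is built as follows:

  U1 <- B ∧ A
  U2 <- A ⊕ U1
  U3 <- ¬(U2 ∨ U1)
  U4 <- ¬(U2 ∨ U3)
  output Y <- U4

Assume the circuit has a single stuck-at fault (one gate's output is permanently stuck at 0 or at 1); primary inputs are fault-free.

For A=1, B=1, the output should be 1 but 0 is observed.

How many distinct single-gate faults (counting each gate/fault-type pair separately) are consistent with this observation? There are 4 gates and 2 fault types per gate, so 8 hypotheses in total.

Fault-free: U1=1, U2=0, U3=0, U4=1 → 1. Observed 0.
  U1 stuck-at-0: output 0 ✓
  U1 stuck-at-1: output 1 ✗
  U2 stuck-at-0: output 1 ✗
  U2 stuck-at-1: output 0 ✓
  U3 stuck-at-0: output 1 ✗
  U3 stuck-at-1: output 0 ✓
  U4 stuck-at-0: output 0 ✓
  U4 stuck-at-1: output 1 ✗
Consistent faults: {U1 stuck-at-0, U2 stuck-at-1, U3 stuck-at-1, U4 stuck-at-0} — 4 in all.

4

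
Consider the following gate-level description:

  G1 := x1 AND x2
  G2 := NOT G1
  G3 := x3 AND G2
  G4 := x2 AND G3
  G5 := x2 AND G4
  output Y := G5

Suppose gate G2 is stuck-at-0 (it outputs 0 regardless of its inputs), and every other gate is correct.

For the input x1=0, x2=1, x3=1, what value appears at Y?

Propagate with G2 forced: G1=0, G2=0 [stuck-at-0], G3=0, G4=0, G5=0.
So Y = 0. (Without the fault it would be 1.)

0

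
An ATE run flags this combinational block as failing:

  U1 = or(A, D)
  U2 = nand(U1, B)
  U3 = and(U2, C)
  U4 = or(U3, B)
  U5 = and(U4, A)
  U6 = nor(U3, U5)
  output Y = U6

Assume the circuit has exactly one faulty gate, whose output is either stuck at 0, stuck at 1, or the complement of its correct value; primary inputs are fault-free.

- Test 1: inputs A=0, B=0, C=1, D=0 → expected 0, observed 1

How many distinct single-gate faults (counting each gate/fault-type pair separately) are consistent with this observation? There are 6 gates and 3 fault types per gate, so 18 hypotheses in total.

6

Fault-free: U1=0, U2=1, U3=1, U4=1, U5=0, U6=0 → 0. Observed 1.
  U1: none of the 3 fault types match ✗
  U2: stuck-at-0, inverted output ✓; others ✗
  U3: stuck-at-0, inverted output ✓; others ✗
  U4: none of the 3 fault types match ✗
  U5: none of the 3 fault types match ✗
  U6: stuck-at-1, inverted output ✓; others ✗
Consistent faults: {U2 stuck-at-0, U2 inverted output, U3 stuck-at-0, U3 inverted output, U6 stuck-at-1, U6 inverted output} — 6 in all.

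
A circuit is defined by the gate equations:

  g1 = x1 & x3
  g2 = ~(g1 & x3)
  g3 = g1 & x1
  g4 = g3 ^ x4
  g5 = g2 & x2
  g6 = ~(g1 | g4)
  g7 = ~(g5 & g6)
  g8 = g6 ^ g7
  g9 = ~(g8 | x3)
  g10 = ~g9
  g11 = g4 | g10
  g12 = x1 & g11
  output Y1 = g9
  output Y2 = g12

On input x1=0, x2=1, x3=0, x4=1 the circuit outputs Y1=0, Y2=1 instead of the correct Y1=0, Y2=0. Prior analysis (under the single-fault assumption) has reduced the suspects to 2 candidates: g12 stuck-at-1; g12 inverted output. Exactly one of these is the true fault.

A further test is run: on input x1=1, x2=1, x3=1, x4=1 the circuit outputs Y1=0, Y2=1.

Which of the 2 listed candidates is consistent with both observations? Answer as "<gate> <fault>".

g12 stuck-at-1

Evaluate each candidate on input x1=1, x2=1, x3=1, x4=1:
  g12 stuck-at-1: g1=1, g2=0, g3=1, g4=0, g5=0, g6=0, g7=1, g8=1, g9=0, g10=1, g11=1, g12=1 [stuck-at-1] → Y1=0, Y2=1 — matches
  g12 inverted output: g1=1, g2=0, g3=1, g4=0, g5=0, g6=0, g7=1, g8=1, g9=0, g10=1, g11=1, g12=0 [inverted output] → Y1=0, Y2=0 — eliminated
Only g12 stuck-at-1 reproduces the observed Y1=0, Y2=1.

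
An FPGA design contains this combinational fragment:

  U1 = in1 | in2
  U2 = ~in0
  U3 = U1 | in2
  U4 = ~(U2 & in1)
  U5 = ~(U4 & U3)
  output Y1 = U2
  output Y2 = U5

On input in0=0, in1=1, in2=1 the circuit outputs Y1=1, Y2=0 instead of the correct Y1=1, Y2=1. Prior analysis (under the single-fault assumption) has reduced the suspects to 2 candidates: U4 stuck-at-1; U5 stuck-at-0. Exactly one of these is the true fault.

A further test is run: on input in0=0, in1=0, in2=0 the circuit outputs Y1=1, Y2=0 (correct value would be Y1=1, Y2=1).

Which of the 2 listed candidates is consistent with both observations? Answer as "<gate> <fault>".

Evaluate each candidate on input in0=0, in1=0, in2=0:
  U4 stuck-at-1: U1=0, U2=1, U3=0, U4=1 [stuck-at-1], U5=1 → Y1=1, Y2=1 — eliminated
  U5 stuck-at-0: U1=0, U2=1, U3=0, U4=1, U5=0 [stuck-at-0] → Y1=1, Y2=0 — matches
Only U5 stuck-at-0 reproduces the observed Y1=1, Y2=0.

U5 stuck-at-0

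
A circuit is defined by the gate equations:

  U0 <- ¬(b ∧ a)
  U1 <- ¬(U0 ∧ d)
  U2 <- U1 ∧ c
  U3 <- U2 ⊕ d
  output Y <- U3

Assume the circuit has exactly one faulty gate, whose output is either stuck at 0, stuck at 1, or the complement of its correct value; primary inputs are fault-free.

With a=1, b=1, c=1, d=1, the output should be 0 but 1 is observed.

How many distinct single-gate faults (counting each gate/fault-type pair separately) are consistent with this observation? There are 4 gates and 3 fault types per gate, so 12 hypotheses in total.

8

Fault-free: U0=0, U1=1, U2=1, U3=0 → 0. Observed 1.
  U0 stuck-at-0: output 0 ✗
  U0 stuck-at-1: output 1 ✓
  U0 inverted output: output 1 ✓
  U1 stuck-at-0: output 1 ✓
  U1 stuck-at-1: output 0 ✗
  U1 inverted output: output 1 ✓
  U2 stuck-at-0: output 1 ✓
  U2 stuck-at-1: output 0 ✗
  U2 inverted output: output 1 ✓
  U3 stuck-at-0: output 0 ✗
  U3 stuck-at-1: output 1 ✓
  U3 inverted output: output 1 ✓
Consistent faults: {U0 stuck-at-1, U0 inverted output, U1 stuck-at-0, U1 inverted output, U2 stuck-at-0, U2 inverted output, U3 stuck-at-1, U3 inverted output} — 8 in all.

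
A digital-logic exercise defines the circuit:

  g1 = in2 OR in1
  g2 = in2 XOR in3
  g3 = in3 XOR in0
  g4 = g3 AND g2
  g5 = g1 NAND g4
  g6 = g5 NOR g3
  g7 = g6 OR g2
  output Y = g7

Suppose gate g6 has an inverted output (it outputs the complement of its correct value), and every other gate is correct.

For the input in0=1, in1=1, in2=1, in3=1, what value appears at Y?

1

Propagate with g6 forced: g1=1, g2=0, g3=0, g4=0, g5=1, g6=1 [inverted output], g7=1.
So Y = 1. (Without the fault it would be 0.)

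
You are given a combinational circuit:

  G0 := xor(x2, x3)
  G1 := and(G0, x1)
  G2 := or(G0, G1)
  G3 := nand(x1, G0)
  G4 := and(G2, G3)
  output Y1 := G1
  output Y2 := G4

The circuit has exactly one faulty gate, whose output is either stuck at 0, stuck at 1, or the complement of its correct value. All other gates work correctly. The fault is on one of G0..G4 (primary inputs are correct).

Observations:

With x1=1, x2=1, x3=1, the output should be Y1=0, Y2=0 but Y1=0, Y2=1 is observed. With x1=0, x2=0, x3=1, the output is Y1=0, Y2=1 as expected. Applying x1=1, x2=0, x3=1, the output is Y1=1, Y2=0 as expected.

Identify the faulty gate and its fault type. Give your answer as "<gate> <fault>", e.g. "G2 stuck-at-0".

G2 stuck-at-1

Fault-free values for test 1 (x1=1, x2=1, x3=1): G0=0, G1=0, G2=0, G3=1, G4=0, giving Y1=0, Y2=0. Observed Y1=0, Y2=1.
Test 1: faults giving observed Y1=0, Y2=1 are {G2 stuck-at-1, G2 inverted output, G4 stuck-at-1, G4 inverted output}.
Test 2 (x1=0, x2=0, x3=1): fault-free G0=1, G1=0, G2=1, G3=1, G4=1 → Y1=0, Y2=1; observed Y1=0, Y2=1. Eliminates G2 inverted output, G4 inverted output.
Test 3 (x1=1, x2=0, x3=1): fault-free G0=1, G1=1, G2=1, G3=0, G4=0 → Y1=1, Y2=0; observed Y1=1, Y2=0. Eliminates G4 stuck-at-1.
Only G2 stuck-at-1 is consistent with every test.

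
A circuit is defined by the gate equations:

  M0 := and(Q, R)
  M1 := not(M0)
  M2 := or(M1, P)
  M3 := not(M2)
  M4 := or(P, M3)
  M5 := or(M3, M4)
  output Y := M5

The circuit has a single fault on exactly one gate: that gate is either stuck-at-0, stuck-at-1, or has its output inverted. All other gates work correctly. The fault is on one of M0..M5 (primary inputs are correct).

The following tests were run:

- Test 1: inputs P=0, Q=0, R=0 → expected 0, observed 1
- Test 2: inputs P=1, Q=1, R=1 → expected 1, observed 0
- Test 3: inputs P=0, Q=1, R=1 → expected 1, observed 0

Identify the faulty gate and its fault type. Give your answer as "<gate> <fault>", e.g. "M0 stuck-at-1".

M5 inverted output

Fault-free values for test 1 (P=0, Q=0, R=0): M0=0, M1=1, M2=1, M3=0, M4=0, M5=0, giving Y=0. Observed 1.
Test 1: faults giving observed 1 are {M0 stuck-at-1, M0 inverted output, M1 stuck-at-0, M1 inverted output, M2 stuck-at-0, M2 inverted output, M3 stuck-at-1, M3 inverted output, M4 stuck-at-1, M4 inverted output, M5 stuck-at-1, M5 inverted output}.
Test 2 (P=1, Q=1, R=1): fault-free M0=1, M1=0, M2=1, M3=0, M4=1, M5=1 → 1; observed 0. Eliminates M0 stuck-at-1, M0 inverted output, M1 stuck-at-0, M1 inverted output, M2 stuck-at-0, M2 inverted output, M3 stuck-at-1, M3 inverted output, M4 stuck-at-1, M5 stuck-at-1.
Test 3 (P=0, Q=1, R=1): fault-free M0=1, M1=0, M2=0, M3=1, M4=1, M5=1 → 1; observed 0. Eliminates M4 inverted output.
Only M5 inverted output is consistent with every test.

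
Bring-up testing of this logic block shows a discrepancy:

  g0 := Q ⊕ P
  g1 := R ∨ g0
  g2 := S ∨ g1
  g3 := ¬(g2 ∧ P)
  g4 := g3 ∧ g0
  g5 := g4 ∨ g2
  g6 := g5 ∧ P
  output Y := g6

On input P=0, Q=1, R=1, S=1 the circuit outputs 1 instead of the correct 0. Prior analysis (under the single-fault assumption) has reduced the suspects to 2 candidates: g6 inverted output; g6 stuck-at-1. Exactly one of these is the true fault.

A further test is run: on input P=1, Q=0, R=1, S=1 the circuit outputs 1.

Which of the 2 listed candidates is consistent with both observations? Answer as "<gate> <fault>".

g6 stuck-at-1

Evaluate each candidate on input P=1, Q=0, R=1, S=1:
  g6 inverted output: g0=1, g1=1, g2=1, g3=0, g4=0, g5=1, g6=0 [inverted output] → 0 — eliminated
  g6 stuck-at-1: g0=1, g1=1, g2=1, g3=0, g4=0, g5=1, g6=1 [stuck-at-1] → 1 — matches
Only g6 stuck-at-1 reproduces the observed 1.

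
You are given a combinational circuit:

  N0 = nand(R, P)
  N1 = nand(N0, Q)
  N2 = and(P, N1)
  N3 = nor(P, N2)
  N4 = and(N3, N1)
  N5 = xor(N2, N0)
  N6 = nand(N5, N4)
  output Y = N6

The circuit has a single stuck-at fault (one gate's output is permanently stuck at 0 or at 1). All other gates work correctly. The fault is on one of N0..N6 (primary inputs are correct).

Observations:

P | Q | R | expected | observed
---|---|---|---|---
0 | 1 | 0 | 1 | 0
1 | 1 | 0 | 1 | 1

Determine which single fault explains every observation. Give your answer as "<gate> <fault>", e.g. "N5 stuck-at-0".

N1 stuck-at-1

Fault-free values for test 1 (P=0, Q=1, R=0): N0=1, N1=0, N2=0, N3=1, N4=0, N5=1, N6=1, giving Y=1. Observed 0.
Test 1: faults giving observed 0 are {N1 stuck-at-1, N4 stuck-at-1, N6 stuck-at-0}.
Test 2 (P=1, Q=1, R=0): fault-free N0=1, N1=0, N2=0, N3=0, N4=0, N5=1, N6=1 → 1; observed 1. Eliminates N4 stuck-at-1, N6 stuck-at-0.
Only N1 stuck-at-1 is consistent with every test.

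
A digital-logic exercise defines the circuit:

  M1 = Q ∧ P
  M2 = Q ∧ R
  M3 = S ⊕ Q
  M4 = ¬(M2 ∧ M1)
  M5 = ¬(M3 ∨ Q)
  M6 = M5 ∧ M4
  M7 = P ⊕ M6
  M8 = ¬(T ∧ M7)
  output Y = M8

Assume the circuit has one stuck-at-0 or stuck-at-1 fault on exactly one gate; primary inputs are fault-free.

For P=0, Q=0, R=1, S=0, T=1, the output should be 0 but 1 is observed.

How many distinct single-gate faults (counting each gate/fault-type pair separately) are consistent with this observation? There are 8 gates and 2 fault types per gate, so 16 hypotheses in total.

6

Fault-free: M1=0, M2=0, M3=0, M4=1, M5=1, M6=1, M7=1, M8=0 → 0. Observed 1.
  M1: none of the 2 fault types match ✗
  M2: none of the 2 fault types match ✗
  M3: stuck-at-1 ✓; others ✗
  M4: stuck-at-0 ✓; others ✗
  M5: stuck-at-0 ✓; others ✗
  M6: stuck-at-0 ✓; others ✗
  M7: stuck-at-0 ✓; others ✗
  M8: stuck-at-1 ✓; others ✗
Consistent faults: {M3 stuck-at-1, M4 stuck-at-0, M5 stuck-at-0, M6 stuck-at-0, M7 stuck-at-0, M8 stuck-at-1} — 6 in all.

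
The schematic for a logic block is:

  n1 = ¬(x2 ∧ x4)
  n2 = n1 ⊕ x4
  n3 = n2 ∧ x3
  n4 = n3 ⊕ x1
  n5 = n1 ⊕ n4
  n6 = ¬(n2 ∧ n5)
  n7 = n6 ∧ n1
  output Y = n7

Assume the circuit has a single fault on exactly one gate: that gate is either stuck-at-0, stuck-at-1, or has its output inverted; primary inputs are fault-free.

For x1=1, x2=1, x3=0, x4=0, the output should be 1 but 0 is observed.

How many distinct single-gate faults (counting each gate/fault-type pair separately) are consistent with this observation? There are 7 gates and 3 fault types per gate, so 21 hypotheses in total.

Fault-free: n1=1, n2=1, n3=0, n4=1, n5=0, n6=1, n7=1 → 1. Observed 0.
  n1: stuck-at-0, inverted output ✓; others ✗
  n2: none of the 3 fault types match ✗
  n3: stuck-at-1, inverted output ✓; others ✗
  n4: stuck-at-0, inverted output ✓; others ✗
  n5: stuck-at-1, inverted output ✓; others ✗
  n6: stuck-at-0, inverted output ✓; others ✗
  n7: stuck-at-0, inverted output ✓; others ✗
Consistent faults: {n1 stuck-at-0, n1 inverted output, n3 stuck-at-1, n3 inverted output, n4 stuck-at-0, n4 inverted output, n5 stuck-at-1, n5 inverted output, n6 stuck-at-0, n6 inverted output, n7 stuck-at-0, n7 inverted output} — 12 in all.

12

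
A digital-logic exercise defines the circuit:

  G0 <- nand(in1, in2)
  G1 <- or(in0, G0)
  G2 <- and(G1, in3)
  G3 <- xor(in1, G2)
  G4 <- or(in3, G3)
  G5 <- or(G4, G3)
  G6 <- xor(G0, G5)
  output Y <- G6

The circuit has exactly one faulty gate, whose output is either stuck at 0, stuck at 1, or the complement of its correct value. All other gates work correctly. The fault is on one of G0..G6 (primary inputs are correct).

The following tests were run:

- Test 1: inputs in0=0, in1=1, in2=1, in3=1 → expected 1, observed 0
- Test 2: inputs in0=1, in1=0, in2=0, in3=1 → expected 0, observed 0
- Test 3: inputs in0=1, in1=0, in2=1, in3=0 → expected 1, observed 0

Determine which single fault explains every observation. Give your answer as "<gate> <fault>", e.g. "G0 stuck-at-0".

G6 stuck-at-0

Fault-free values for test 1 (in0=0, in1=1, in2=1, in3=1): G0=0, G1=0, G2=0, G3=1, G4=1, G5=1, G6=1, giving Y=1. Observed 0.
Test 1: faults giving observed 0 are {G0 stuck-at-1, G0 inverted output, G5 stuck-at-0, G5 inverted output, G6 stuck-at-0, G6 inverted output}.
Test 2 (in0=1, in1=0, in2=0, in3=1): fault-free G0=1, G1=1, G2=1, G3=1, G4=1, G5=1, G6=0 → 0; observed 0. Eliminates G0 inverted output, G5 stuck-at-0, G5 inverted output, G6 inverted output.
Test 3 (in0=1, in1=0, in2=1, in3=0): fault-free G0=1, G1=1, G2=0, G3=0, G4=0, G5=0, G6=1 → 1; observed 0. Eliminates G0 stuck-at-1.
Only G6 stuck-at-0 is consistent with every test.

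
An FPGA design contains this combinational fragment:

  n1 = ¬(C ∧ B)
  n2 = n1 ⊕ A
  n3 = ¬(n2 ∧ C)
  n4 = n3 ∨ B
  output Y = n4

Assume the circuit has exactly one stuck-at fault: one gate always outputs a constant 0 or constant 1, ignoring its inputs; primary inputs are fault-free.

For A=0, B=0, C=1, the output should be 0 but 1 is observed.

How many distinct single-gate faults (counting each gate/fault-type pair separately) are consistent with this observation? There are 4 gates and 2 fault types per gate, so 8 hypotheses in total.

Fault-free: n1=1, n2=1, n3=0, n4=0 → 0. Observed 1.
  n1 stuck-at-0: output 1 ✓
  n1 stuck-at-1: output 0 ✗
  n2 stuck-at-0: output 1 ✓
  n2 stuck-at-1: output 0 ✗
  n3 stuck-at-0: output 0 ✗
  n3 stuck-at-1: output 1 ✓
  n4 stuck-at-0: output 0 ✗
  n4 stuck-at-1: output 1 ✓
Consistent faults: {n1 stuck-at-0, n2 stuck-at-0, n3 stuck-at-1, n4 stuck-at-1} — 4 in all.

4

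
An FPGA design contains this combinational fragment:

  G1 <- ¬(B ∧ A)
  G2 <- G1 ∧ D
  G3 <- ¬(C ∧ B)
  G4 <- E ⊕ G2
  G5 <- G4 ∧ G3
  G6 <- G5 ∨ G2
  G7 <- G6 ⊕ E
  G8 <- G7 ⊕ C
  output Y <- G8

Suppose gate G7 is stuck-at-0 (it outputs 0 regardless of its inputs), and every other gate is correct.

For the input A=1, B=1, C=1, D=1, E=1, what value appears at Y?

1

Propagate with G7 forced: G1=0, G2=0, G3=0, G4=1, G5=0, G6=0, G7=0 [stuck-at-0], G8=1.
So Y = 1. (Without the fault it would be 0.)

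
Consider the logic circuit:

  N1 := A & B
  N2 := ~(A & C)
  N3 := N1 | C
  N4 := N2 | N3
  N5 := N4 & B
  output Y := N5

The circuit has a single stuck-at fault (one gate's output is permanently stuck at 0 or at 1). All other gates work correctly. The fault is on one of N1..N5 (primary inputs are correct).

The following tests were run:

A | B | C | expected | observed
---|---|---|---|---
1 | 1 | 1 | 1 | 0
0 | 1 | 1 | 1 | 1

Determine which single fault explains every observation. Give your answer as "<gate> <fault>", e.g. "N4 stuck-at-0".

N3 stuck-at-0

Fault-free values for test 1 (A=1, B=1, C=1): N1=1, N2=0, N3=1, N4=1, N5=1, giving Y=1. Observed 0.
Test 1: faults giving observed 0 are {N3 stuck-at-0, N4 stuck-at-0, N5 stuck-at-0}.
Test 2 (A=0, B=1, C=1): fault-free N1=0, N2=1, N3=1, N4=1, N5=1 → 1; observed 1. Eliminates N4 stuck-at-0, N5 stuck-at-0.
Only N3 stuck-at-0 is consistent with every test.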